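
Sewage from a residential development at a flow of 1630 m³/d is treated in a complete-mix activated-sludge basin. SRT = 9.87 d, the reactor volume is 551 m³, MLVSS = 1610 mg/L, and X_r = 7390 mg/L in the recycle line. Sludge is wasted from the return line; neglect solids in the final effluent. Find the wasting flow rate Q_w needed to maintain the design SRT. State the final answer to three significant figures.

Q_w ≈ 12.2 m³/d

Wasting from the return line (neglecting effluent solids): Q_w = V·X / (θ_c·X_r) = 551.0 × 1610 / (9.87 × 7390) = 12.16 m³/d.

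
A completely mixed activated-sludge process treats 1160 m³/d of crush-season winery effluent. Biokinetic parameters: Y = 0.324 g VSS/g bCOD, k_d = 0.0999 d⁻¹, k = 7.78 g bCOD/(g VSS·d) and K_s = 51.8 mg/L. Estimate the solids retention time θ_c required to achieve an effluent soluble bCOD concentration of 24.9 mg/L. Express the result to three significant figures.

From 1/θ_c = Y·k·S/(K_s + S) − k_d: Y·k·S/(K_s+S) = 0.324 × 7.78 × 24.9 / (51.8 + 24.9) = 0.8183 d⁻¹.
1/θ_c = 0.8183 − 0.0999 = 0.7184 d⁻¹, so θ_c = 1.392 d.

θ_c ≈ 1.39 d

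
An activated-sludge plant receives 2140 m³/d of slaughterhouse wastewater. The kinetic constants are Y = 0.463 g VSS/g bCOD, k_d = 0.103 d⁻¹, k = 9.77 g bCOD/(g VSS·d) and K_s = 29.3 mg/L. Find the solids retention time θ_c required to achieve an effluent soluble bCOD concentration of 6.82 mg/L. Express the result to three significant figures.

θ_c ≈ 1.33 d

At the target effluent, Y k S/(K_s+S) = 0.463×9.77×6.82/36.12 = 0.8541 d⁻¹.
Then 1/θ_c = μ − k_d = 0.8541 − 0.103 = 0.7511 d⁻¹, giving θ_c = 1.331 d.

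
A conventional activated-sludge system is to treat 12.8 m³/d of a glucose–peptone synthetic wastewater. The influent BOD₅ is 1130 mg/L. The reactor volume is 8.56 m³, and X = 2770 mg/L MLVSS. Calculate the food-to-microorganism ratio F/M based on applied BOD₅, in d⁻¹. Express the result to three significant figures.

F/M = applied load / biomass = Q·S₀/(V·X) = 12.8 × 1130 / (8.560 × 2770) = 0.6100 d⁻¹.

F/M ≈ 0.610 d⁻¹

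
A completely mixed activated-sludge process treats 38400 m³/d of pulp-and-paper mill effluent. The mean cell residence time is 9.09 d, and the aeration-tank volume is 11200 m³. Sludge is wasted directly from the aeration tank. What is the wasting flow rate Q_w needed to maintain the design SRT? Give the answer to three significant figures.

Q_w ≈ 1230 m³/d

For wasting at MLVSS concentration, Q_w = V/θ_c = 11200/9.09 = 1232 m³/d.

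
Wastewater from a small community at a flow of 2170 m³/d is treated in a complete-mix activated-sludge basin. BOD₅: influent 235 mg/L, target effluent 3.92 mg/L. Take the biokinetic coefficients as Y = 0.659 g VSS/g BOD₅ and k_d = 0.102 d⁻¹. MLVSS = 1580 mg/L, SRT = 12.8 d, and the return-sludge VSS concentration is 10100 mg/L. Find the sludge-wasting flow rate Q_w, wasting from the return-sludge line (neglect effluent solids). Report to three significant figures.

Q_w ≈ 14.2 m³/d

From the SRT design equation V = Y Q (S₀−S) θ_c / [X (1 + k_d θ_c)] = 0.659 × 2170 × (235 − 3.92) × 12.8 / [1580 × (1 + 0.102 × 12.8)] = 4.23×10^6 / 3643 = 1161 m³.
θ_c = V·X/(Q_w·X_r) when wasting from the recycle, so Q_w = V·X/(θ_c·X_r) = 1161 × 1580 / (12.8 × 10100) = 14.19 m³/d.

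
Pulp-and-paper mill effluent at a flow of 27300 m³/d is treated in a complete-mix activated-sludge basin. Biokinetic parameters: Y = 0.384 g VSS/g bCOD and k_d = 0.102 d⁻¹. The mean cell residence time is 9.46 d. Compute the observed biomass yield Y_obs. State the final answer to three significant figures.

Y_obs ≈ 0.195 g VSS/g bCOD

The observed yield is Y_obs = Y/(1 + k_d·θ_c) = 0.384 / (1 + 0.102 × 9.46) = 0.384 / 1.965 = 0.1954 g VSS per g bCOD removed.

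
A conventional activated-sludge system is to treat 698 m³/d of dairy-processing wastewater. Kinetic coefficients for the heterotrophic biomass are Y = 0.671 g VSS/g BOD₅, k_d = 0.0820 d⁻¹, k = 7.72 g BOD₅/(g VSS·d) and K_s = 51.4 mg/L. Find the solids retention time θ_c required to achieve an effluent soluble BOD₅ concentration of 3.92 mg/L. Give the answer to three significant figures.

θ_c ≈ 3.51 d

At the target effluent, Y k S/(K_s+S) = 0.671×7.72×3.92/55.32 = 0.3671 d⁻¹.
θ_c = 1/(μ − k_d) = 1/(0.3671 − 0.0820) = 1/0.2851 = 3.508 d.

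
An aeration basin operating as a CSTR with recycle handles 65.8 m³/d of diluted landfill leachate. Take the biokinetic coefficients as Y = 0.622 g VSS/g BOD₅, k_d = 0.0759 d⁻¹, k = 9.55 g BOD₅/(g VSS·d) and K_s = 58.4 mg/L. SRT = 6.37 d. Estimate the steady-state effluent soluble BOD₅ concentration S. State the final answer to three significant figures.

S ≈ 2.38 mg/L

For a completely mixed reactor with recycle the Lawrence–McCarty relation gives S = K_s·(1 + k_d·θ_c) / [θ_c·(Y·k − k_d) − 1] = 58.4 × (1 + 0.0759 × 6.37) / [6.37 × (0.622 × 9.55 − 0.0759) − 1] = 86.64 / 36.35 = 2.383 mg/L.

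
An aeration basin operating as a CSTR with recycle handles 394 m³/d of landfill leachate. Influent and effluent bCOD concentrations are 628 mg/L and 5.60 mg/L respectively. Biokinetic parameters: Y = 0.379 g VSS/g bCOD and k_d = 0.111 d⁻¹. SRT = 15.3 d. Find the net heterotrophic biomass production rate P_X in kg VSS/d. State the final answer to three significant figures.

Correct the yield for decay: Y_obs = Y/(1 + k_d θ_c) = 0.379 / (1 + 0.111 × 15.3) = 0.379 / 2.698 = 0.1405.
ΔS = 628 − 5.60 = 622.4 mg/L, so the substrate removal rate is 394 × 622.4/1000 = 245.2 kg bCOD/d.
So the net sludge growth is P_X = 0.1405 × 245.2 = 34.44 kg VSS/d.

P_X ≈ 34.4 kg VSS/d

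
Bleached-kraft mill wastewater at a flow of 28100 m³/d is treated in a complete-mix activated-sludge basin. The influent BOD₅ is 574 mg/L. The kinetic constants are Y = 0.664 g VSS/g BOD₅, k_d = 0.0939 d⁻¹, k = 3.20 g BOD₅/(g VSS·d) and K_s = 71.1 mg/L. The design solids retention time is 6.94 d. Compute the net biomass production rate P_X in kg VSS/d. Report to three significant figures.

P_X ≈ 6380 kg VSS/d

Effluent substrate depends only on kinetics and SRT: S = K_s(1 + k_d θ_c) / [θ_c(Yk − k_d) − 1] = 71.1 × (1 + 0.0939 × 6.94) / [6.94 × (0.664 × 3.20 − 0.0939) − 1] = 117.4 / 13.09 = 8.968 mg/L.
Y_obs = Y / (1 + k_d θ_c) = 0.664 / (1 + 0.0939 × 6.94) = 0.664 / 1.652 = 0.4020.
Q·(S₀ − S) = 28100 × (574 − 8.97) × 10⁻³ = 15877 kg/d removed.
Net biomass production P_X = Y_obs × Q·(S₀ − S) = 0.4020 × 15877 = 6383 kg VSS/d.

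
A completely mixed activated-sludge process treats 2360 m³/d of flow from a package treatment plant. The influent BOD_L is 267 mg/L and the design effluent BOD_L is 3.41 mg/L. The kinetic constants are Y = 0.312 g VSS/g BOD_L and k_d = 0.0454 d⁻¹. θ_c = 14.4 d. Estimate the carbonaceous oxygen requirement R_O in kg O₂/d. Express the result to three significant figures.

Correct the yield for decay: Y_obs = Y/(1 + k_d θ_c) = 0.312 / (1 + 0.0454 × 14.4) = 0.312 / 1.654 = 0.1887.
Q·(S₀ − S) = 2360 × (267 − 3.41) × 10⁻³ = 622.1 kg/d removed.
Net sludge production P_X = 0.1887 × 622.1 = 117.4 kg VSS/d.
R_O = Q·ΔS − 1.42 P_X = 622.1 − 166.7 = 455.4 kg O₂/d.

R_O ≈ 455 kg O₂/d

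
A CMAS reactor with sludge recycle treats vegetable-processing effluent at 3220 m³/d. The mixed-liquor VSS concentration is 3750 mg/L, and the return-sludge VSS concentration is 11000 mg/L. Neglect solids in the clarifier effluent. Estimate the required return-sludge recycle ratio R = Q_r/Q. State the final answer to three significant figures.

Mass balance around the secondary clarifier (neglecting effluent solids): R = X / (X_r − X) = 3750 / (11000 − 3750) = 0.5172.

R ≈ 0.517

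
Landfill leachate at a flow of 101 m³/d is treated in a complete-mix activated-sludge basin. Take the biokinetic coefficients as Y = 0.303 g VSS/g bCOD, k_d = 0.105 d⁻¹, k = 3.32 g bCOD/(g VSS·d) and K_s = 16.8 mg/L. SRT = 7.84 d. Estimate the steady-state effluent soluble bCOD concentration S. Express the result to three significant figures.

From the Monod/SRT balance for a CMAS, S = K_s·(1+k_d θ_c)/[θ_c·(Y k − k_d) − 1] = 16.8 × (1 + 0.105 × 7.84) / [7.84 × (0.303 × 3.32 − 0.105) − 1] = 30.63 / 6.064 = 5.051 mg/L.

S ≈ 5.05 mg/L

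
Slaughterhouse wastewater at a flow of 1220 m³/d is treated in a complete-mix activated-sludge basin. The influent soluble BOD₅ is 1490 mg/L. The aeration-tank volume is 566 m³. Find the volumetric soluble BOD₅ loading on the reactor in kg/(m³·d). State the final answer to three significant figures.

Applied soluble BOD₅ load per unit volume = Q·S₀/V = (1220 × 1490/1000)/566.0 = 3.212 kg soluble BOD₅·m⁻³·d⁻¹.

L_v ≈ 3.21 kg soluble BOD₅/(m³·d)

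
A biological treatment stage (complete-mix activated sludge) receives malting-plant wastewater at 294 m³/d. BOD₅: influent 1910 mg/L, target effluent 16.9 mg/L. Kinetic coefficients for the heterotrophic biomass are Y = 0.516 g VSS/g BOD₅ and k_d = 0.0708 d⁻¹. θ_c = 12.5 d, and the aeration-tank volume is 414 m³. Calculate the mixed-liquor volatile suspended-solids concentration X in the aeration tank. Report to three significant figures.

From V·X·(1 + k_d·θ_c) = Y·Q·(S₀ − S)·θ_c: X = 0.516 × 294 × (1910 − 16.9) × 12.5 / [414 × (1 + 0.0708 × 12.5)] = 4600 mg/L.

X ≈ 4600 mg/L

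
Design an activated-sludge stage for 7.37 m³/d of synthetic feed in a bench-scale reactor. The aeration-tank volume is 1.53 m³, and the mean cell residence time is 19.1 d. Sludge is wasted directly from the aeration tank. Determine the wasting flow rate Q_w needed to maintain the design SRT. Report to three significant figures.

With mixed-liquor wasting, θ_c = V/Q_w, so Q_w = V/θ_c = 1.530/19.1 = 0.08010 m³/d.

Q_w ≈ 0.0801 m³/d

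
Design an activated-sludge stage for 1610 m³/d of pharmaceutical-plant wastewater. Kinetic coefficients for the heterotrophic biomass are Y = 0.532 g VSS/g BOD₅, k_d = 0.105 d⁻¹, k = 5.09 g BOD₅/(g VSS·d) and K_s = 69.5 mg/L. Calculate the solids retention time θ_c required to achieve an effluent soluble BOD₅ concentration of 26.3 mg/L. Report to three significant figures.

At the target effluent, Y k S/(K_s+S) = 0.532×5.09×26.3/95.80 = 0.7434 d⁻¹.
1/θ_c = 0.7434 − 0.105 = 0.6384 d⁻¹, so θ_c = 1.566 d.

θ_c ≈ 1.57 d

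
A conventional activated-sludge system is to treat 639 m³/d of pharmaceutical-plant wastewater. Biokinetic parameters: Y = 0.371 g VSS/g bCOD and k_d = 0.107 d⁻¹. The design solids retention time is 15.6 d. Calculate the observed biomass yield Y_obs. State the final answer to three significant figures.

Observed yield with endogenous decay: Y_obs = Y / (1 + k_d·θ_c) = 0.371 / (1 + 0.107 × 15.6) = 0.371 / 2.669 = 0.1390 g VSS/g bCOD.

Y_obs ≈ 0.139 g VSS/g bCOD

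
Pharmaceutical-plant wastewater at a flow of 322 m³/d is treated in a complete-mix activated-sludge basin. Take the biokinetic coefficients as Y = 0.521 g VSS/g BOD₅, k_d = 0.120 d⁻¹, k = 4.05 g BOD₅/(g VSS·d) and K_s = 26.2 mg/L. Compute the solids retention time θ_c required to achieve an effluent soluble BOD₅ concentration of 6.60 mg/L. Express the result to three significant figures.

θ_c ≈ 3.28 d

Specific growth rate at S = 6.60 mg/L: μ = YkS/(K_s+S) = 0.521·4.05·6.60/(26.2+6.60) = 0.4246 d⁻¹.
θ_c = 1/(μ − k_d) = 1/(0.4246 − 0.120) = 1/0.3046 = 3.283 d.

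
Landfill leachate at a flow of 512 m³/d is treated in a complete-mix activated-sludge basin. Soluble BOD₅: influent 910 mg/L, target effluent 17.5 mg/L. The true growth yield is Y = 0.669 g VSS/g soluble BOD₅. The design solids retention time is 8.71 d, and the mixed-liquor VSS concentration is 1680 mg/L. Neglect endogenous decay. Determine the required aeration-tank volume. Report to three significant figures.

V ≈ 1580 m³

With k_d = 0 the design equation reduces to V = Y Q (S₀−S) θ_c / X = 0.669 × 512 × (910 − 17.5) × 8.71 / 1680 = 1585 m³.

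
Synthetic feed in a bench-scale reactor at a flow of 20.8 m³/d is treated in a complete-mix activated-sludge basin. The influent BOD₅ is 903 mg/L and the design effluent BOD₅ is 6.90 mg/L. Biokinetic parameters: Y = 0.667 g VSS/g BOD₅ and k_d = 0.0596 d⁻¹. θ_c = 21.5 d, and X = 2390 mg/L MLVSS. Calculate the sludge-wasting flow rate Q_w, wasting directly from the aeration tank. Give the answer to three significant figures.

Q_w ≈ 2.28 m³/d

From the SRT design equation V = Y Q (S₀−S) θ_c / [X (1 + k_d θ_c)] = 0.667 × 20.8 × (903 − 6.90) × 21.5 / [2390 × (1 + 0.0596 × 21.5)] = 2.67×10^5 / 5453 = 49.02 m³.
With mixed-liquor wasting, θ_c = V/Q_w, so Q_w = V/θ_c = 49.02/21.5 = 2.280 m³/d.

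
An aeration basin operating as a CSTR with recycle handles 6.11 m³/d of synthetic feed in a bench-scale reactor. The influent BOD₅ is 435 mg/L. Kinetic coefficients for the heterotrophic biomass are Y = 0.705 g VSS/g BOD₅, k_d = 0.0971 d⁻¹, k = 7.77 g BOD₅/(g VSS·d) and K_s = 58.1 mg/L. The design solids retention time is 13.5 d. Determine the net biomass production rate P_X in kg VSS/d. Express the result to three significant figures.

From the Monod/SRT balance for a CMAS, S = K_s·(1+k_d θ_c)/[θ_c·(Y k − k_d) − 1] = 58.1 × (1 + 0.0971 × 13.5) / [13.5 × (0.705 × 7.77 − 0.0971) − 1] = 134.3 / 71.64 = 1.874 mg/L.
Observed yield with endogenous decay: Y_obs = Y / (1 + k_d·θ_c) = 0.705 / (1 + 0.0971 × 13.5) = 0.705 / 2.311 = 0.3051 g VSS/g BOD₅.
Substrate removed = Q·(S₀ − S) = 6.11 m³/d × (435 − 1.87) g/m³ = 2.65×10^3 g/d = 2.646 kg/d.
Biomass produced: P_X = Y_obs·Q·ΔS = 0.3051 × 2.646 ≈ 0.8074 kg VSS/d.

P_X ≈ 0.807 kg VSS/d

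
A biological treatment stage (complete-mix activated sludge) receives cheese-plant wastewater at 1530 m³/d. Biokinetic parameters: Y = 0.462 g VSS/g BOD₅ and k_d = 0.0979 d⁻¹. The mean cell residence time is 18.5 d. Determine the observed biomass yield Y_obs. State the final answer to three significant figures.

Observed yield with endogenous decay: Y_obs = Y / (1 + k_d·θ_c) = 0.462 / (1 + 0.0979 × 18.5) = 0.462 / 2.811 = 0.1643 g VSS/g BOD₅.

Y_obs ≈ 0.164 g VSS/g BOD₅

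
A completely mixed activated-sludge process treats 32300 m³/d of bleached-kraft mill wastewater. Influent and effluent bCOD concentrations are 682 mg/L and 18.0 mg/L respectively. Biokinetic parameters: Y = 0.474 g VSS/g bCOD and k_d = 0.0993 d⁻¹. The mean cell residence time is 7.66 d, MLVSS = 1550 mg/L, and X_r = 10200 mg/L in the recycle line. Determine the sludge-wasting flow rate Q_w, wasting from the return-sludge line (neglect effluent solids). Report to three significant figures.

Q_w ≈ 566 m³/d

Rearranging the biomass balance for a CMAS with decay, V = Y·Q·ΔS·θ_c / [X·(1+k_d θ_c)] = 0.474 × 32300 × (682 − 18.0) × 7.66 / [1550 × (1 + 0.0993 × 7.66)] = 7.79×10^7 / 2729 = 28535 m³.
Q_w = (V·X)/(θ_c X_r) = 28535 × 1550 / (7.66 × 10200) = 566.1 m³/d.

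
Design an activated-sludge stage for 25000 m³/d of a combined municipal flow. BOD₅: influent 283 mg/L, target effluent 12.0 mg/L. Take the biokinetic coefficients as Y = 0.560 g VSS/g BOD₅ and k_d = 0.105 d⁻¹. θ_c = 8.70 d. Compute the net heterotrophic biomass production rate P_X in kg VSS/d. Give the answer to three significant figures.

P_X ≈ 1980 kg VSS/d

Correct the yield for decay: Y_obs = Y/(1 + k_d θ_c) = 0.560 / (1 + 0.105 × 8.70) = 0.560 / 1.913 = 0.2927.
Q·(S₀ − S) = 25000 × (283 − 12.0) × 10⁻³ = 6775 kg/d removed.
P_X = Y_obs · Q(S₀ − S) = 0.2927 × 6775 = 1983 kg VSS/d.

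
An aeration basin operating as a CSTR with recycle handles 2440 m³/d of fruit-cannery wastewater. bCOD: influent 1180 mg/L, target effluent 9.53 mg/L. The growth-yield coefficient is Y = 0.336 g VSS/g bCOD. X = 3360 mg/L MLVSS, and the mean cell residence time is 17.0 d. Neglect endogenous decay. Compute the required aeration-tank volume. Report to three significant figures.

V ≈ 4860 m³

With k_d = 0 the design equation reduces to V = Y Q (S₀−S) θ_c / X = 0.336 × 2440 × (1180 − 9.53) × 17.0 / 3360 = 4855 m³.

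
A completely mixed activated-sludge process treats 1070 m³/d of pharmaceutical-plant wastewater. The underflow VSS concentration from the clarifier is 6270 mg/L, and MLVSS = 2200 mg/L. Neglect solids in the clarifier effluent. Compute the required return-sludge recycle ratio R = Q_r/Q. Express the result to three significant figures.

R ≈ 0.541

Solids balance on the clarifier gives (1+R)X = R·X_r, so R = X/(X_r − X) = 2200 / (6270 − 2200) = 0.5405.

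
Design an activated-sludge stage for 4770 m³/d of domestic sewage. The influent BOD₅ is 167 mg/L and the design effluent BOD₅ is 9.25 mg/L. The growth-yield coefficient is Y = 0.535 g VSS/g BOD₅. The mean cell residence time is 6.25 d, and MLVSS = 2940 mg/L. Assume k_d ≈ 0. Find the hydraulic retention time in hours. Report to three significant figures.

τ ≈ 4.31 h

V·X = Y·Q·ΔS·θ_c gives V = 0.535 × 4770 × (167 − 9.25) × 6.25 / 2940 = 855.8 m³.
Hydraulic retention time τ = V/Q = 855.8 / 4770 = 0.1794 d = 4.306 h.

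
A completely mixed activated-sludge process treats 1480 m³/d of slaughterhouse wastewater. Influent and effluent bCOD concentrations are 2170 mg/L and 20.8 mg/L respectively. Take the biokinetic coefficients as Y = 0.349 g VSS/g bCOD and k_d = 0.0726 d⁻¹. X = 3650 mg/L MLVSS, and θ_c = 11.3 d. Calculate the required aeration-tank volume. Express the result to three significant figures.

Steady-state biomass mass balance: V·X·(1 + k_d·θ_c) = Y·Q·(S₀ − S)·θ_c, so V = 0.349 × 1480 × (2170 − 20.8) × 11.3 / [3650 × (1 + 0.0726 × 11.3)] = 1.25×10^7 / 6644 = 1888 m³.

V ≈ 1890 m³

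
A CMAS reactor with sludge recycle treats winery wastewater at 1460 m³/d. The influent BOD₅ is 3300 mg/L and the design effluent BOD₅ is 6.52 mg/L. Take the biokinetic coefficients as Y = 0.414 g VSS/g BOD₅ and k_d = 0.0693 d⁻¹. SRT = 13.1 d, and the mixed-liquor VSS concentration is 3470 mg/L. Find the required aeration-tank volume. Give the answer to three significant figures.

Steady-state biomass mass balance: V·X·(1 + k_d·θ_c) = Y·Q·(S₀ − S)·θ_c, so V = 0.414 × 1460 × (3300 − 6.52) × 13.1 / [3470 × (1 + 0.0693 × 13.1)] = 2.61×10^7 / 6620 = 3939 m³.

V ≈ 3940 m³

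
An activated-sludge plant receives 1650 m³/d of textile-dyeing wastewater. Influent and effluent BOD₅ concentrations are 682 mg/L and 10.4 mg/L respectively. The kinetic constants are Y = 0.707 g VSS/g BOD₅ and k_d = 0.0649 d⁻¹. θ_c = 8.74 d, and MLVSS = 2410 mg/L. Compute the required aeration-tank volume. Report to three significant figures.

V ≈ 1810 m³

Steady-state biomass mass balance: V·X·(1 + k_d·θ_c) = Y·Q·(S₀ − S)·θ_c, so V = 0.707 × 1650 × (682 − 10.4) × 8.74 / [2410 × (1 + 0.0649 × 8.74)] = 6.85×10^6 / 3777 = 1813 m³.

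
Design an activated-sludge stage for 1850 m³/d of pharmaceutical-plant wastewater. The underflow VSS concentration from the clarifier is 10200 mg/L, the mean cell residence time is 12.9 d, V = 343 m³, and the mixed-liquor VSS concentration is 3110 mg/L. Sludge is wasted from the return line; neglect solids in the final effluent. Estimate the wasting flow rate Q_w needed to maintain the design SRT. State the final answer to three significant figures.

Q_w = (V·X)/(θ_c X_r) = 343.0 × 3110 / (12.9 × 10200) = 8.107 m³/d.

Q_w ≈ 8.11 m³/d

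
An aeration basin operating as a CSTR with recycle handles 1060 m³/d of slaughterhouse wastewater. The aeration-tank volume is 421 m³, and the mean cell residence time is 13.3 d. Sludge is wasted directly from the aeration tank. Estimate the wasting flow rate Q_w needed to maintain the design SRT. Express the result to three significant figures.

Q_w ≈ 31.7 m³/d

Wasting from the aeration tank: Q_w = V / θ_c = 421.0 / 13.3 = 31.65 m³/d.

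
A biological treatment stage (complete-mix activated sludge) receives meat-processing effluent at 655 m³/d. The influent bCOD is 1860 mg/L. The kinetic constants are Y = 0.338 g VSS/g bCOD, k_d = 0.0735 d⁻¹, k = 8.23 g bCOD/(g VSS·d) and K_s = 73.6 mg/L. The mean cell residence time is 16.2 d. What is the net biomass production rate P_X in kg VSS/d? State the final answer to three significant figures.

P_X ≈ 188 kg VSS/d

Effluent substrate depends only on kinetics and SRT: S = K_s(1 + k_d θ_c) / [θ_c(Yk − k_d) − 1] = 73.6 × (1 + 0.0735 × 16.2) / [16.2 × (0.338 × 8.23 − 0.0735) − 1] = 161.2 / 42.87 = 3.761 mg/L.
Correct the yield for decay: Y_obs = Y/(1 + k_d θ_c) = 0.338 / (1 + 0.0735 × 16.2) = 0.338 / 2.191 = 0.1543.
ΔS = 1860 − 3.76 = 1856 mg/L, so the substrate removal rate is 655 × 1856/1000 = 1216 kg bCOD/d.
Biomass produced: P_X = Y_obs·Q·ΔS = 0.1543 × 1216 ≈ 187.6 kg VSS/d.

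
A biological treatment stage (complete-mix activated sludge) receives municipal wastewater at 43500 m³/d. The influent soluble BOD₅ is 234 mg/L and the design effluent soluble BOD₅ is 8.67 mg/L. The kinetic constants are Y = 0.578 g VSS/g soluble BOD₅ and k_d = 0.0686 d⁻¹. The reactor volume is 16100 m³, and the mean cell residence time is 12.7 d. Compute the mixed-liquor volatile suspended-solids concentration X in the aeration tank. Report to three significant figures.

From V·X·(1 + k_d·θ_c) = Y·Q·(S₀ − S)·θ_c: X = 0.578 × 43500 × (234 − 8.67) × 12.7 / [16100 × (1 + 0.0686 × 12.7)] = 2388 mg/L.

X ≈ 2390 mg/L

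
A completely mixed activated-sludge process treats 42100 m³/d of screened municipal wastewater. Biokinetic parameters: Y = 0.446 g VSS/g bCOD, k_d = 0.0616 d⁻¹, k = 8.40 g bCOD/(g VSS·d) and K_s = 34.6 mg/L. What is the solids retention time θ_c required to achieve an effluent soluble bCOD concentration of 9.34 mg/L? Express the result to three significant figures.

θ_c ≈ 1.36 d

From 1/θ_c = Y·k·S/(K_s + S) − k_d: Y·k·S/(K_s+S) = 0.446 × 8.40 × 9.34 / (34.6 + 9.34) = 0.7963 d⁻¹.
1/θ_c = 0.7963 − 0.0616 = 0.7347 d⁻¹, so θ_c = 1.361 d.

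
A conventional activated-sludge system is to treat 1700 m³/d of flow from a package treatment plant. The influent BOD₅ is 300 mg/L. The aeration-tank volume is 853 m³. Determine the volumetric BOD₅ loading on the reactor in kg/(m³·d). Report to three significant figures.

Volumetric loading L_v = Q·S₀ / V = 1700 × 300 g/m³ / 853.0 m³ = 597.9 g/(m³·d) = 0.5979 kg BOD₅/(m³·d).

L_v ≈ 0.598 kg BOD₅/(m³·d)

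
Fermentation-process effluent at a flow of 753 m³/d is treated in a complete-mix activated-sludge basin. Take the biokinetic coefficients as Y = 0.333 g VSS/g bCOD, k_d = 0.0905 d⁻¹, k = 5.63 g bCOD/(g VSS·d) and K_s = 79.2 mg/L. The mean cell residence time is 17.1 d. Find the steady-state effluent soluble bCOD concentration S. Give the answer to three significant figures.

S ≈ 6.84 mg/L

Effluent substrate depends only on kinetics and SRT: S = K_s(1 + k_d θ_c) / [θ_c(Yk − k_d) − 1] = 79.2 × (1 + 0.0905 × 17.1) / [17.1 × (0.333 × 5.63 − 0.0905) − 1] = 201.8 / 29.51 = 6.837 mg/L.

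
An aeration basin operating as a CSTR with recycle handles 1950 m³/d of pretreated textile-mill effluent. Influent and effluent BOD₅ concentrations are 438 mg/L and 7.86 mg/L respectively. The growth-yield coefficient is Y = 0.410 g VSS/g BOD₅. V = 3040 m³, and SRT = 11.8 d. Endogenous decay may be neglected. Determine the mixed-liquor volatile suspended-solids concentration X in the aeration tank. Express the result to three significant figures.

X ≈ 1330 mg/L

From V·X = Y·Q·(S₀ − S)·θ_c (decay neglected): X = 0.410 × 1950 × (438 − 7.86) × 11.8 / 3040 = 1335 mg/L.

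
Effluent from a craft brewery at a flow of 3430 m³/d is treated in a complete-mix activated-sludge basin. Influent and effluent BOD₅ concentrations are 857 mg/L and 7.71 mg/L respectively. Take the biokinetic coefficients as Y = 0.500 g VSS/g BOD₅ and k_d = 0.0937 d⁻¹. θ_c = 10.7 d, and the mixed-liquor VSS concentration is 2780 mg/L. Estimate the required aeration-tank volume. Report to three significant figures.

V ≈ 2800 m³

Rearranging the biomass balance for a CMAS with decay, V = Y·Q·ΔS·θ_c / [X·(1+k_d θ_c)] = 0.500 × 3430 × (857 − 7.71) × 10.7 / [2780 × (1 + 0.0937 × 10.7)] = 1.56×10^7 / 5567 = 2799 m³.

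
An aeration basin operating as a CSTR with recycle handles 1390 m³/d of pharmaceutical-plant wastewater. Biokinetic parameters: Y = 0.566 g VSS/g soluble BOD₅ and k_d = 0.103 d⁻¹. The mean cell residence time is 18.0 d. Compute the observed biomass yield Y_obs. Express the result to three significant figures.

Y_obs ≈ 0.198 g VSS/g soluble BOD₅

The observed yield is Y_obs = Y/(1 + k_d·θ_c) = 0.566 / (1 + 0.103 × 18.0) = 0.566 / 2.854 = 0.1983 g VSS per g soluble BOD₅ removed.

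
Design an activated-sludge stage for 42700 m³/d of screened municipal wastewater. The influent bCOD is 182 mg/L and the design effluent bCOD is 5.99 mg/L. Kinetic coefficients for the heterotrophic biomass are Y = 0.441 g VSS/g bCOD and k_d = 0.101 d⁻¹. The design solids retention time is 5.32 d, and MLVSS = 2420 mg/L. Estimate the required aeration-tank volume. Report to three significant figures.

V ≈ 4740 m³

Steady-state biomass mass balance: V·X·(1 + k_d·θ_c) = Y·Q·(S₀ − S)·θ_c, so V = 0.441 × 42700 × (182 − 5.99) × 5.32 / [2420 × (1 + 0.101 × 5.32)] = 1.76×10^7 / 3720 = 4740 m³.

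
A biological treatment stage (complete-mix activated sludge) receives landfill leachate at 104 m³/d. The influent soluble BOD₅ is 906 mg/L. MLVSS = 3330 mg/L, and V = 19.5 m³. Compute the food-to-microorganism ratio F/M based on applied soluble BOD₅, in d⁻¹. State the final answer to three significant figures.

Food-to-microorganism ratio F/M = Q S₀ / (V X) = 104 × 906 / (19.50 × 3330) = 1.451 d⁻¹.

F/M ≈ 1.45 d⁻¹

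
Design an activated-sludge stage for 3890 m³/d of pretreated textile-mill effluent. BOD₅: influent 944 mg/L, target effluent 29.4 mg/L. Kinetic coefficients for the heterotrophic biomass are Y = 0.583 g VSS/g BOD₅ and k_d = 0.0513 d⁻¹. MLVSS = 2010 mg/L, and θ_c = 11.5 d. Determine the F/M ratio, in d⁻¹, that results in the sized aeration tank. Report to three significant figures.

From the SRT design equation V = Y Q (S₀−S) θ_c / [X (1 + k_d θ_c)] = 0.583 × 3890 × (944 − 29.4) × 11.5 / [2010 × (1 + 0.0513 × 11.5)] = 2.39×10^7 / 3196 = 7464 m³.
Food-to-microorganism ratio F/M = Q S₀ / (V X) = 3890 × 944 / (7464 × 2010) = 0.2448 d⁻¹.

F/M ≈ 0.245 d⁻¹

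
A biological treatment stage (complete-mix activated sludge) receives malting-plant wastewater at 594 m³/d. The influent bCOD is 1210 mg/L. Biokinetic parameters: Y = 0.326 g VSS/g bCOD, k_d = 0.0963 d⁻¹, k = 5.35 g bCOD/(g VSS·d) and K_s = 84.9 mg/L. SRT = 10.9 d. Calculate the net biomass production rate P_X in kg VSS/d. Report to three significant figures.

P_X ≈ 113 kg VSS/d

For a completely mixed reactor with recycle the Lawrence–McCarty relation gives S = K_s·(1 + k_d·θ_c) / [θ_c·(Y·k − k_d) − 1] = 84.9 × (1 + 0.0963 × 10.9) / [10.9 × (0.326 × 5.35 − 0.0963) − 1] = 174.0 / 16.96 = 10.26 mg/L.
Y_obs = Y / (1 + k_d θ_c) = 0.326 / (1 + 0.0963 × 10.9) = 0.326 / 2.050 = 0.1590.
ΔS = 1210 − 10.3 = 1200 mg/L, so the substrate removal rate is 594 × 1200/1000 = 712.6 kg bCOD/d.
P_X = Y_obs · Q(S₀ − S) = 0.1590 × 712.6 = 113.3 kg VSS/d.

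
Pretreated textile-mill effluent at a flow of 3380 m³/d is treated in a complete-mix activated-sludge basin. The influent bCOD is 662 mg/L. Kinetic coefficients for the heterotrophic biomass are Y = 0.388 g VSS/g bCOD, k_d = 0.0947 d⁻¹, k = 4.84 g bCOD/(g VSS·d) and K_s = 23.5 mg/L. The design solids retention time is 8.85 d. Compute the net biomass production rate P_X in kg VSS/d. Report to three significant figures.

From the Monod/SRT balance for a CMAS, S = K_s·(1+k_d θ_c)/[θ_c·(Y k − k_d) − 1] = 23.5 × (1 + 0.0947 × 8.85) / [8.85 × (0.388 × 4.84 − 0.0947) − 1] = 43.20 / 14.78 = 2.922 mg/L.
Correct the yield for decay: Y_obs = Y/(1 + k_d θ_c) = 0.388 / (1 + 0.0947 × 8.85) = 0.388 / 1.838 = 0.2111.
Substrate removed = Q·(S₀ − S) = 3380 m³/d × (662 − 2.92) g/m³ = 2.23×10^6 g/d = 2228 kg/d.
Biomass produced: P_X = Y_obs·Q·ΔS = 0.2111 × 2228 ≈ 470.2 kg VSS/d.

P_X ≈ 470 kg VSS/d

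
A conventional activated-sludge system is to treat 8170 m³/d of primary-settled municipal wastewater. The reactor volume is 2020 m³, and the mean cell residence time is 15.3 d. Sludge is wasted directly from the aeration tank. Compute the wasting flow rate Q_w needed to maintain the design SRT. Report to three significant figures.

Q_w ≈ 132 m³/d

With mixed-liquor wasting, θ_c = V/Q_w, so Q_w = V/θ_c = 2020/15.3 = 132.0 m³/d.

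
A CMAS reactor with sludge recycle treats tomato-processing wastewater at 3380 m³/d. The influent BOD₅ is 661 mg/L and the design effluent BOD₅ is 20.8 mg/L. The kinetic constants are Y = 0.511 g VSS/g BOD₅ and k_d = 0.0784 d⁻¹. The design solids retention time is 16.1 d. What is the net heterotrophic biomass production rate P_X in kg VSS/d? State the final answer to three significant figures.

P_X ≈ 489 kg VSS/d

Y_obs = Y / (1 + k_d θ_c) = 0.511 / (1 + 0.0784 × 16.1) = 0.511 / 2.262 = 0.2259.
ΔS = 661 − 20.8 = 640.2 mg/L, so the substrate removal rate is 3380 × 640.2/1000 = 2164 kg BOD₅/d.
P_X = Y_obs · Q(S₀ − S) = 0.2259 × 2164 = 488.8 kg VSS/d.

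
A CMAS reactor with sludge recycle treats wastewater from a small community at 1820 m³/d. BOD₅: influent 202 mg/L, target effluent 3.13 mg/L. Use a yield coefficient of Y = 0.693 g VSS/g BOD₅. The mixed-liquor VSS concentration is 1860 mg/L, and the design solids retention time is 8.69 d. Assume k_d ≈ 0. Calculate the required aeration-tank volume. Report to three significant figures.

V·X = Y·Q·ΔS·θ_c gives V = 0.693 × 1820 × (202 − 3.13) × 8.69 / 1860 = 1172 m³.

V ≈ 1170 m³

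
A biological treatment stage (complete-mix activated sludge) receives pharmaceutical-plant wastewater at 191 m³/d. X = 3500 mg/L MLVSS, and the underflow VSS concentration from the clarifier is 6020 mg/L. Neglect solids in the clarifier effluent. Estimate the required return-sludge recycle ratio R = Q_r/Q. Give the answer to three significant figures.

Mass balance around the secondary clarifier (neglecting effluent solids): R = X / (X_r − X) = 3500 / (6020 − 3500) = 1.389.

R ≈ 1.39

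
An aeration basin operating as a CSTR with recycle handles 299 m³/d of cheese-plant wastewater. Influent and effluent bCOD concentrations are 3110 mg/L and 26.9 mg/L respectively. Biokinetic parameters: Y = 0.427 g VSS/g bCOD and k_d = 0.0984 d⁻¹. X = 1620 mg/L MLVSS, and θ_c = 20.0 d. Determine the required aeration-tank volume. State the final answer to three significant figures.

V ≈ 1640 m³

From the SRT design equation V = Y Q (S₀−S) θ_c / [X (1 + k_d θ_c)] = 0.427 × 299 × (3110 − 26.9) × 20.0 / [1620 × (1 + 0.0984 × 20.0)] = 7.87×10^6 / 4808 = 1637 m³.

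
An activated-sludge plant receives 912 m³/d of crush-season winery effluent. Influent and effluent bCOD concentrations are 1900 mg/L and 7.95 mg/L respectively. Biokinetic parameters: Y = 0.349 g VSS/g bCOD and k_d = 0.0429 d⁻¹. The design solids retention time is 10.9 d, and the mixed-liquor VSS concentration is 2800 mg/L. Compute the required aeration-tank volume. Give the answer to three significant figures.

From the SRT design equation V = Y Q (S₀−S) θ_c / [X (1 + k_d θ_c)] = 0.349 × 912 × (1900 − 7.95) × 10.9 / [2800 × (1 + 0.0429 × 10.9)] = 6.56×10^6 / 4109 = 1597 m³.

V ≈ 1600 m³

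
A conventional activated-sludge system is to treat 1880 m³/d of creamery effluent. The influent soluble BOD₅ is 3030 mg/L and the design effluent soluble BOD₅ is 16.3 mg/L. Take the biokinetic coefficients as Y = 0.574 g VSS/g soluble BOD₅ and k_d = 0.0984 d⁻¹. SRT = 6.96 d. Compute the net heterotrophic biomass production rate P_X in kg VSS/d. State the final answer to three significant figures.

P_X ≈ 1930 kg VSS/d

Y_obs = Y / (1 + k_d θ_c) = 0.574 / (1 + 0.0984 × 6.96) = 0.574 / 1.685 = 0.3407.
Mass of soluble BOD₅ removed per day: Q(S₀ − S) = 1880 × 3014 g/m³ = 5666 kg/d.
P_X = Y_obs · Q(S₀ − S) = 0.3407 × 5666 = 1930 kg VSS/d.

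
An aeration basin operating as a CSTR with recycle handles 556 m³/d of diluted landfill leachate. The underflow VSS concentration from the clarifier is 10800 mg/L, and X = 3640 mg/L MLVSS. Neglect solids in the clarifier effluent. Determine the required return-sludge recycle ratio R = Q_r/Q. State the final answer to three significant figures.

Mass balance around the secondary clarifier (neglecting effluent solids): R = X / (X_r − X) = 3640 / (10800 − 3640) = 0.5084.

R ≈ 0.508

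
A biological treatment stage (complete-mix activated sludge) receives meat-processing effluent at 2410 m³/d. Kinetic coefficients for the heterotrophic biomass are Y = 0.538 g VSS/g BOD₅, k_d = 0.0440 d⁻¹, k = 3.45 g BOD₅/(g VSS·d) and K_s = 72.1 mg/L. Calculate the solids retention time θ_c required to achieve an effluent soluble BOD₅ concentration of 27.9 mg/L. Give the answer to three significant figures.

From 1/θ_c = Y·k·S/(K_s + S) − k_d: Y·k·S/(K_s+S) = 0.538 × 3.45 × 27.9 / (72.1 + 27.9) = 0.5179 d⁻¹.
Then 1/θ_c = μ − k_d = 0.5179 − 0.0440 = 0.4739 d⁻¹, giving θ_c = 2.110 d.

θ_c ≈ 2.11 d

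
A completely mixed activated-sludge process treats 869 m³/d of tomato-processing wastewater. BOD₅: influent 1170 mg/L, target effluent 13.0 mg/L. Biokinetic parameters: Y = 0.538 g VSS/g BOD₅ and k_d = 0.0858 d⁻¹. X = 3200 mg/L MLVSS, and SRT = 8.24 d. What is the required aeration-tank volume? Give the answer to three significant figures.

V ≈ 816 m³

Rearranging the biomass balance for a CMAS with decay, V = Y·Q·ΔS·θ_c / [X·(1+k_d θ_c)] = 0.538 × 869 × (1170 − 13.0) × 8.24 / [3200 × (1 + 0.0858 × 8.24)] = 4.46×10^6 / 5462 = 816.0 m³.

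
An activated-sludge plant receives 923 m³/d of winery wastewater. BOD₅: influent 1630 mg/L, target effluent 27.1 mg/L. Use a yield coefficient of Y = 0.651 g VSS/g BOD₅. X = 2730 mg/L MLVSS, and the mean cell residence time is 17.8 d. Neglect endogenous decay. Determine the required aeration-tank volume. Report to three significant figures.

V ≈ 6280 m³

Biomass mass balance (decay neglected): V·X = Y·Q·(S₀ − S)·θ_c, so V = 0.651 × 923 × (1630 − 27.1) × 17.8 / 2730 = 6280 m³.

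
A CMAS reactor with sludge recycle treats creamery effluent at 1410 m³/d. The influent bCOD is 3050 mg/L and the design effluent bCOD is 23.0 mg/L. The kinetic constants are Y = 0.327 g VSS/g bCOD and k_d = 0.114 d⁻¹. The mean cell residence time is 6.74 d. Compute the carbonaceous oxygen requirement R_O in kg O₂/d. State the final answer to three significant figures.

R_O ≈ 3150 kg O₂/d

Y_obs = Y / (1 + k_d θ_c) = 0.327 / (1 + 0.114 × 6.74) = 0.327 / 1.768 = 0.1849.
Substrate removed = Q·(S₀ − S) = 1410 m³/d × (3050 − 23.0) g/m³ = 4.27×10^6 g/d = 4268 kg/d.
P_X = Y_obs·Q·(S₀ − S) = 0.1849 × 4268 = 789.2 kg VSS/d.
R_O = Q·(S₀ − S) − 1.42·P_X = 4268 − 1.42 × 789.2 = 3147 kg O₂/d.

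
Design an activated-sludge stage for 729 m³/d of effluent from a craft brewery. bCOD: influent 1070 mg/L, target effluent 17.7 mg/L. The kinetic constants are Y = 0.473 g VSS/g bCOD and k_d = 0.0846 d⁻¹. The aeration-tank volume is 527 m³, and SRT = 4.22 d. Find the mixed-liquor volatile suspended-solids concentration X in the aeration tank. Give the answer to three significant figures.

X ≈ 2140 mg/L

X = Y·Q·ΔS·θ_c / [V·(1 + k_d θ_c)] = 0.473 × 729 × (1070 − 17.7) × 4.22 / [527 × (1 + 0.0846 × 4.22)] = 2141 mg/L.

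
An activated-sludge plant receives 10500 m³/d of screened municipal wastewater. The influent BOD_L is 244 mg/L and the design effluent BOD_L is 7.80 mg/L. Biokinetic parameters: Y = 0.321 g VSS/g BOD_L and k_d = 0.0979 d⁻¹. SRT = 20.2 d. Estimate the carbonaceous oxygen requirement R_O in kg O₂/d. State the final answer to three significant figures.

R_O ≈ 2100 kg O₂/d

Observed yield with endogenous decay: Y_obs = Y / (1 + k_d·θ_c) = 0.321 / (1 + 0.0979 × 20.2) = 0.321 / 2.978 = 0.1078 g VSS/g BOD_L.
Substrate removed = Q·(S₀ − S) = 10500 m³/d × (244 − 7.80) g/m³ = 2.48×10^6 g/d = 2480 kg/d.
P_X = Y_obs·Q·(S₀ − S) = 0.1078 × 2480 = 267.4 kg VSS/d.
Carbonaceous O₂ demand = substrate oxidised − cell-mass equivalent = 2480 − 1.42 × 267.4 = 2100 kg O₂/d.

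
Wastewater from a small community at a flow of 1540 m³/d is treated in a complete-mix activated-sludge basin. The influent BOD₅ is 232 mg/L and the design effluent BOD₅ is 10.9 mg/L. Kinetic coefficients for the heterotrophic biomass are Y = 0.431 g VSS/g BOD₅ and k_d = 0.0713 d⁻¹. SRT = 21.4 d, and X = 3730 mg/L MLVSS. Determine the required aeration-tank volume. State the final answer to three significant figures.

Steady-state biomass mass balance: V·X·(1 + k_d·θ_c) = Y·Q·(S₀ − S)·θ_c, so V = 0.431 × 1540 × (232 − 10.9) × 21.4 / [3730 × (1 + 0.0713 × 21.4)] = 3.14×10^6 / 9421 = 333.3 m³.

V ≈ 333 m³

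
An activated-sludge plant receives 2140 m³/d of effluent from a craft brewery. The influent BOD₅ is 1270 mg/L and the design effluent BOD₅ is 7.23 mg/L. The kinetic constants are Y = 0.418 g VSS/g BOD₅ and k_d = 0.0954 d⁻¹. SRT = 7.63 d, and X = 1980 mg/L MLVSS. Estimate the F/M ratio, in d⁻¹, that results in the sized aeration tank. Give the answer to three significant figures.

F/M ≈ 0.545 d⁻¹

Steady-state biomass mass balance: V·X·(1 + k_d·θ_c) = Y·Q·(S₀ − S)·θ_c, so V = 0.418 × 2140 × (1270 − 7.23) × 7.63 / [1980 × (1 + 0.0954 × 7.63)] = 8.62×10^6 / 3421 = 2519 m³.
F/M = Q·S₀ / (V·X) = 2140 × 1270 / (2519 × 1980) = 0.5449 g BOD₅·(g VSS·d)⁻¹.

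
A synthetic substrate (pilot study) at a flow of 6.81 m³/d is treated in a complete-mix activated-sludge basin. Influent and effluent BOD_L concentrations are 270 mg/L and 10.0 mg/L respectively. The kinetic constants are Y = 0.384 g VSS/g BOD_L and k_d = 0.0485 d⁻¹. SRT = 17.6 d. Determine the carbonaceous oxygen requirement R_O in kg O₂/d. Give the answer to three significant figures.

Correct the yield for decay: Y_obs = Y/(1 + k_d θ_c) = 0.384 / (1 + 0.0485 × 17.6) = 0.384 / 1.854 = 0.2072.
Mass of BOD_L removed per day: Q(S₀ − S) = 6.81 × 260.0 g/m³ = 1.771 kg/d.
P_X = Y_obs·Q·(S₀ − S) = 0.2072 × 1.771 = 0.3668 kg VSS/d.
R_O = Q·(S₀ − S) − 1.42·P_X = 1.771 − 1.42 × 0.3668 = 1.250 kg O₂/d.

R_O ≈ 1.25 kg O₂/d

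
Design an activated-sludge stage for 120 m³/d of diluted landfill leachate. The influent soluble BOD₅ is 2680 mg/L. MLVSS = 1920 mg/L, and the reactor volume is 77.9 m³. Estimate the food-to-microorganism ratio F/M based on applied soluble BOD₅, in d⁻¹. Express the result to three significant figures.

Food-to-microorganism ratio F/M = Q S₀ / (V X) = 120 × 2680 / (77.90 × 1920) = 2.150 d⁻¹.

F/M ≈ 2.15 d⁻¹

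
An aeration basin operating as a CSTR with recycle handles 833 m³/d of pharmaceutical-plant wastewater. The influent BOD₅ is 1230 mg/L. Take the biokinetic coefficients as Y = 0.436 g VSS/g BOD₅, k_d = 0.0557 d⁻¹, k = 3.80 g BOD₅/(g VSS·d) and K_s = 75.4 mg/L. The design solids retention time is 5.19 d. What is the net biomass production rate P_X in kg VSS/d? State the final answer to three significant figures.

Effluent substrate depends only on kinetics and SRT: S = K_s(1 + k_d θ_c) / [θ_c(Yk − k_d) − 1] = 75.4 × (1 + 0.0557 × 5.19) / [5.19 × (0.436 × 3.80 − 0.0557) − 1] = 97.20 / 7.310 = 13.30 mg/L.
Observed yield with endogenous decay: Y_obs = Y / (1 + k_d·θ_c) = 0.436 / (1 + 0.0557 × 5.19) = 0.436 / 1.289 = 0.3382 g VSS/g BOD₅.
ΔS = 1230 − 13.3 = 1217 mg/L, so the substrate removal rate is 833 × 1217/1000 = 1014 kg BOD₅/d.
P_X = Y_obs · Q(S₀ − S) = 0.3382 × 1014 = 342.8 kg VSS/d.

P_X ≈ 343 kg VSS/d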